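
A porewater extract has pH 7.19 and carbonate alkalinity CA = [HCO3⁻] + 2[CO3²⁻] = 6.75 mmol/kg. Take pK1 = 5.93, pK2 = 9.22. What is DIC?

DIC = 7.05 mmol/kg

CA = [HCO3⁻] + 2[CO3²⁻] = (α₁ + 2α₂)·DIC
At pH 7.19: [H⁺]/K1 = 10^-1.26 = 0.054954, K2/[H⁺] = 10^-2.03 = 0.0093325
α₁ = 1/(1 + 0.054954 + 0.0093325) = 1/1.0643 = 0.9396; α₂ = α₁·K2/[H⁺] = 0.008769
α₁ + 2α₂ = 0.9571
DIC = CA / (α₁ + 2α₂) = 6.75 / 0.9571 = 7.05 mmol/kg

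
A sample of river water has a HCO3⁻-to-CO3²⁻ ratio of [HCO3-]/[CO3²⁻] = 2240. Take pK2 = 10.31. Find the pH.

From K2 = [H⁺][CO3²⁻]/[HCO3-]:  pH = pK2 − log₁₀([HCO3-]/[CO3²⁻])
log₁₀(2240) = +3.350
pH = 10.31 − (+3.350) = 6.96

pH = 6.96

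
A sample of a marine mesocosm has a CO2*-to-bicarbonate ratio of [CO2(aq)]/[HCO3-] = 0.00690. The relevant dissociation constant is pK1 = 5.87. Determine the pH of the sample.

pH = 8.03

From K1 = [H⁺][HCO3-]/[CO2(aq)]:  pH = pK1 − log₁₀([CO2(aq)]/[HCO3-])
log₁₀(0.00690) = -2.161
pH = 5.87 − (-2.161) = 8.03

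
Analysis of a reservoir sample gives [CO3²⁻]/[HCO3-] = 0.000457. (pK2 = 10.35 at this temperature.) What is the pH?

From K2 = [H⁺][CO3²⁻]/[HCO3-]:  pH = pK2 + log₁₀([CO3²⁻]/[HCO3-])
log₁₀(0.000457) = -3.340
pH = 10.35 + (-3.340) = 7.01

pH = 7.01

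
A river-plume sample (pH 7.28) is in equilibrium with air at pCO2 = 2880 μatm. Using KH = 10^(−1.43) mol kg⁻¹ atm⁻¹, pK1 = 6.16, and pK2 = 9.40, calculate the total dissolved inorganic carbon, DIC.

[CO2*] = KH · pCO2 = 10^(−1.43) × 2880×10^-6 = 1.070×10^-4 mol/kg
α₀ = 1/(1 + K1/[H⁺] + K1K2/[H⁺]²) = 1/(1 + 10^+1.12 + 10^-1.00) = 0.07002
DIC = [CO2*]/α₀ = 1.070×10^-4 / 0.07002 = 1.53 mmol/kg

DIC = 1.53 mmol/kg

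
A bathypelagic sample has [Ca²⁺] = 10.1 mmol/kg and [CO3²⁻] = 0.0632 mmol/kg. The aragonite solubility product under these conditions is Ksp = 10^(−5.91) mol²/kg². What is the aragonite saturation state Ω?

Ω = 0.519

Ksp = 10^(−5.91) = 1.230×10^-6
Ω = [Ca²⁺][CO3²⁻]/Ksp = (10.1×10^-3)(0.0632×10^-3) / 1.230×10^-6 = 0.519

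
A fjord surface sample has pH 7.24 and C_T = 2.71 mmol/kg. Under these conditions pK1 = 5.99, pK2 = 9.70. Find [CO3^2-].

[CO3²⁻] = 8.87 μmol/kg

α₂ = 1 / (1 + [H⁺]/K2 + [H⁺]²/(K1K2)) = 1 / (1 + 10^+2.46 + 10^+1.21)
   = 1 / (1 + 288.40 + 16.218) = 1/305.62 = 0.003272
[CO3²⁻] = α₂ × DIC = 0.003272 × 2.71 = 0.00887 mmol/kg = 8.87 μmol/kg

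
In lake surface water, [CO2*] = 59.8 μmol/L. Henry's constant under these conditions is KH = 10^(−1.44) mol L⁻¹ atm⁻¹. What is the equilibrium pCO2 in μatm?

KH = 10^(−1.44) = 3.631×10^-2 mol L⁻¹ atm⁻¹
pCO2 = [CO2*]/KH = 59.8×10^-6 / 3.631×10^-2 = 1.65×10^-3 atm = 1650 μatm

pCO2 = 1650 μatm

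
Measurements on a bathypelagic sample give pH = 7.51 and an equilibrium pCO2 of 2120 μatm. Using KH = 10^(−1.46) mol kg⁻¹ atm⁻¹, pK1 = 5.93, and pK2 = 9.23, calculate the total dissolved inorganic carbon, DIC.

DIC = 2.92 mmol/kg

[CO2*] = KH · pCO2 = 10^(−1.46) × 2120×10^-6 = 7.351×10^-5 mol/kg
α₀ = 1/(1 + K1/[H⁺] + K1K2/[H⁺]²) = 1/(1 + 10^+1.58 + 10^-0.14) = 0.02516
DIC = [CO2*]/α₀ = 7.351×10^-5 / 0.02516 = 2.92 mmol/kg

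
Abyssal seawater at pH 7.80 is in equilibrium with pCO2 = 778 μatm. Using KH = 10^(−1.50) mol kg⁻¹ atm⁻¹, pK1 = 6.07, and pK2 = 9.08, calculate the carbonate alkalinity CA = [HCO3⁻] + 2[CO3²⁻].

[CO2*] = KH · pCO2 = 10^(−1.50) × 778×10^-6 = 2.460×10^-5 mol/kg
α₀ = 1/(1 + K1/[H⁺] + K1K2/[H⁺]²) = 1/(1 + 10^+1.73 + 10^+0.45) = 0.01738
DIC = [CO2*]/α₀ = 2.460×10^-5 / 0.01738 = 1.415 mmol/kg
CA = (α₁ + 2α₂)·DIC = (0.9336 + 2×0.04900) × 1.415 = 1.46 mmol/kg

CA = 1.46 mmol/kg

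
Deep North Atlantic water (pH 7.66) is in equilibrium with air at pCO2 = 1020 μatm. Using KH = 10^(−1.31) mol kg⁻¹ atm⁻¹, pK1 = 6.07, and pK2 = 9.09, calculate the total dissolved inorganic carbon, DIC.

DIC = 2.07 mmol/kg

[CO2*] = KH · pCO2 = 10^(−1.31) × 1020×10^-6 = 4.996×10^-5 mol/kg
α₀ = 1/(1 + K1/[H⁺] + K1K2/[H⁺]²) = 1/(1 + 10^+1.59 + 10^+0.16) = 0.02418
DIC = [CO2*]/α₀ = 4.996×10^-5 / 0.02418 = 2.07 mmol/kg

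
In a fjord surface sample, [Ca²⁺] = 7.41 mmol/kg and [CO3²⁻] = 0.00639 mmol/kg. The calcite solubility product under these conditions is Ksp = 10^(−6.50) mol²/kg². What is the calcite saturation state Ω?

Ksp = 10^(−6.50) = 3.162×10^-7
Ω = [Ca²⁺][CO3²⁻]/Ksp = (7.41×10^-3)(0.00639×10^-3) / 3.162×10^-7 = 0.150

Ω = 0.150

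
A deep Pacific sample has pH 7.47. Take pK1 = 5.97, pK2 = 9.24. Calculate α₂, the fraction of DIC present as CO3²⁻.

α₂ = 0.0162

α₂ = 1 / (1 + [H⁺]/K2 + [H⁺]²/(K1K2)) = 1 / (1 + 10^+1.77 + 10^+0.27)
   = 1 / (1 + 58.884 + 1.8621) = 1/61.746 = 0.01620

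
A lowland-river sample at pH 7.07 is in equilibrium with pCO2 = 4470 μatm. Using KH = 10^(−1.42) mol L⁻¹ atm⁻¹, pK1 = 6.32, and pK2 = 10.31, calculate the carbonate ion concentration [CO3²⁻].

[CO3²⁻] = 0.550 μmol/L

[CO2*] = KH · pCO2 = 10^(−1.42) × 4470×10^-6 = 1.699×10^-4 mol/L
α₀ = 1/(1 + K1/[H⁺] + K1K2/[H⁺]²) = 1/(1 + 10^+0.75 + 10^-2.49) = 0.1509
DIC = [CO2*]/α₀ = 1.699×10^-4 / 0.1509 = 1.126 mmol/L
[CO3²⁻] = α₂·DIC; α₂ = 0.0004883, so [CO3²⁻] = 0.0004883 × 1.126 = 0.000550 mmol/L = 0.550 μmol/L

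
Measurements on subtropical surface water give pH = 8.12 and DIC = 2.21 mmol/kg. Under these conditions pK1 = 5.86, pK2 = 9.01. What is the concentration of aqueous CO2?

[CO2*] = 10.7 μmol/kg

α₀ = 1 / (1 + K1/[H⁺] + K1K2/[H⁺]²) = 1 / (1 + 10^+2.26 + 10^+1.37)
   = 1 / (1 + 181.97 + 23.442) = 1/206.41 = 0.004845
[CO2*] = α₀ × DIC = 0.004845 × 2.21 = 0.0107 mmol/kg = 10.7 μmol/kg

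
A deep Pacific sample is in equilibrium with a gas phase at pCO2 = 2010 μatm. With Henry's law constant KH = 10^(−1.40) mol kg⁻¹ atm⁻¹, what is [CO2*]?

[CO2*] = 80.0 μmol/kg

KH = 10^(−1.40) = 3.981×10^-2 mol kg⁻¹ atm⁻¹
[CO2*] = KH · pCO2 = 3.981×10^-2 × 2010×10^-6 atm = 8.00×10^-5 mol/kg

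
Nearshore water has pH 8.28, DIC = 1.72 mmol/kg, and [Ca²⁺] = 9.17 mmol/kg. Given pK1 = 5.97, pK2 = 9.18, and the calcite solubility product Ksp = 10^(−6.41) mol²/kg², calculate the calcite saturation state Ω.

α₂ = 1 / (1 + [H⁺]/K2 + [H⁺]²/(K1K2)) = 1 / (1 + 10^+0.90 + 10^-1.41)
   = 1 / (1 + 7.9433 + 0.038905) = 1/8.9822 = 0.1113
[CO3²⁻] = α₂ × DIC = 0.1113 × 1.72 = 0.1915 mmol/kg
Ksp = 10^(−6.41) = 3.890×10^-7
Ω = [Ca²⁺][CO3²⁻]/Ksp = (9.17×10^-3)(1.915×10^-4) / 3.890×10^-7 = 4.51

Ω = 4.51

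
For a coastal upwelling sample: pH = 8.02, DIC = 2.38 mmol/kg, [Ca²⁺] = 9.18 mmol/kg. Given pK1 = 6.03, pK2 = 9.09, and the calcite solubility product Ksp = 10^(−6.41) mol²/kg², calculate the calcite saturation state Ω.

Ω = 4.36

α₂ = 1 / (1 + [H⁺]/K2 + [H⁺]²/(K1K2)) = 1 / (1 + 10^+1.07 + 10^-0.92)
   = 1 / (1 + 11.749 + 0.12023) = 1/12.869 = 0.07770
[CO3²⁻] = α₂ × DIC = 0.07770 × 2.38 = 0.1849 mmol/kg
Ksp = 10^(−6.41) = 3.890×10^-7
Ω = [Ca²⁺][CO3²⁻]/Ksp = (9.18×10^-3)(1.849×10^-4) / 3.890×10^-7 = 4.36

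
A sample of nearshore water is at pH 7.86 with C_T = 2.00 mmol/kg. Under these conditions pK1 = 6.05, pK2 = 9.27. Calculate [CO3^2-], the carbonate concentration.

α₂ = 1 / (1 + [H⁺]/K2 + [H⁺]²/(K1K2)) = 1 / (1 + 10^+1.41 + 10^-0.40)
   = 1 / (1 + 25.704 + 0.39811) = 1/27.102 = 0.03690
[CO3²⁻] = α₂ × DIC = 0.03690 × 2.00 = 0.0738 mmol/kg

[CO3²⁻] = 0.0738 mmol/kg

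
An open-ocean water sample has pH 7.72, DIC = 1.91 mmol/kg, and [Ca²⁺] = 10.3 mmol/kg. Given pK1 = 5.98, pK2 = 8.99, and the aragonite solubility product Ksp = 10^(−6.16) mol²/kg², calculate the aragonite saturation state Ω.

α₂ = 1 / (1 + [H⁺]/K2 + [H⁺]²/(K1K2)) = 1 / (1 + 10^+1.27 + 10^-0.47)
   = 1 / (1 + 18.621 + 0.33884) = 1/19.960 = 0.05010
[CO3²⁻] = α₂ × DIC = 0.05010 × 1.91 = 0.09569 mmol/kg
Ksp = 10^(−6.16) = 6.918×10^-7
Ω = [Ca²⁺][CO3²⁻]/Ksp = (10.3×10^-3)(9.569×10^-5) / 6.918×10^-7 = 1.42

Ω = 1.42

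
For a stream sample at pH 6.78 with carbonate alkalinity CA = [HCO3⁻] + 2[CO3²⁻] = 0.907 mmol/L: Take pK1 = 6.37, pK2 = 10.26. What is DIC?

DIC = 1.26 mmol/L

CA = [HCO3⁻] + 2[CO3²⁻] = (α₁ + 2α₂)·DIC
At pH 6.78: [H⁺]/K1 = 10^-0.41 = 0.38905, K2/[H⁺] = 10^-3.48 = 0.00033113
α₁ = 1/(1 + 0.38905 + 0.00033113) = 1/1.3894 = 0.7197; α₂ = α₁·K2/[H⁺] = 0.0002383
α₁ + 2α₂ = 0.7202
DIC = CA / (α₁ + 2α₂) = 0.907 / 0.7202 = 1.26 mmol/L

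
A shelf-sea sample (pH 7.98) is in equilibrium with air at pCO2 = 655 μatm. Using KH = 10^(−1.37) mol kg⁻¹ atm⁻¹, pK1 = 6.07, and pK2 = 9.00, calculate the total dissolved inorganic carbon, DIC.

[CO2*] = KH · pCO2 = 10^(−1.37) × 655×10^-6 = 2.794×10^-5 mol/kg
α₀ = 1/(1 + K1/[H⁺] + K1K2/[H⁺]²) = 1/(1 + 10^+1.91 + 10^+0.89) = 0.01111
DIC = [CO2*]/α₀ = 2.794×10^-5 / 0.01111 = 2.52 mmol/kg

DIC = 2.52 mmol/kg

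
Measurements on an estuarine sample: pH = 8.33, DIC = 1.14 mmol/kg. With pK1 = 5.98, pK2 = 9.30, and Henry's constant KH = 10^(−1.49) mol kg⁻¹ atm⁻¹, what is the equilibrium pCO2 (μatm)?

pCO2 = 142 μatm

α₀ = 1 / (1 + K1/[H⁺] + K1K2/[H⁺]²) = 1 / (1 + 10^+2.35 + 10^+1.38)
   = 1 / (1 + 223.87 + 23.988) = 1/248.86 = 0.004018
[CO2*] = α₀ × DIC = 0.004018 × 1.14 = 0.004581 mmol/kg = 4.581 μmol/kg
pCO2 = [CO2*]/KH = 4.581×10^-6 / 3.236×10^-2 = 142 μatm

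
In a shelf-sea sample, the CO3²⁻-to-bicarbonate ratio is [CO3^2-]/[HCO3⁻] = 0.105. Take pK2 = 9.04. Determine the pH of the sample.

pH = 8.06

From K2 = [H⁺][CO3^2-]/[HCO3⁻]:  pH = pK2 + log₁₀([CO3^2-]/[HCO3⁻])
log₁₀(0.105) = -0.979
pH = 9.04 + (-0.979) = 8.06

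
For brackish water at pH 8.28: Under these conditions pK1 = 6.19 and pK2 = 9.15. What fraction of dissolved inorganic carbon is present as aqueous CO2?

α₀ = 0.00711

α₀ = 1 / (1 + K1/[H⁺] + K1K2/[H⁺]²) = 1 / (1 + 10^+2.09 + 10^+1.22)
   = 1 / (1 + 123.03 + 16.596) = 1/140.62 = 0.007111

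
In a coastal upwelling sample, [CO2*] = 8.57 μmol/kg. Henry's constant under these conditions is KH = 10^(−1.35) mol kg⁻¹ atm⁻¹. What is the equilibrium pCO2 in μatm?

KH = 10^(−1.35) = 4.467×10^-2 mol kg⁻¹ atm⁻¹
pCO2 = [CO2*]/KH = 8.57×10^-6 / 4.467×10^-2 = 1.92×10^-4 atm = 192 μatm

pCO2 = 192 μatm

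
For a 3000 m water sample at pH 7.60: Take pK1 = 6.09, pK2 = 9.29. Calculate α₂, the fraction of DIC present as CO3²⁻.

α₂ = 1 / (1 + [H⁺]/K2 + [H⁺]²/(K1K2)) = 1 / (1 + 10^+1.69 + 10^+0.18)
   = 1 / (1 + 48.978 + 1.5136) = 1/51.491 = 0.01942

α₂ = 0.0194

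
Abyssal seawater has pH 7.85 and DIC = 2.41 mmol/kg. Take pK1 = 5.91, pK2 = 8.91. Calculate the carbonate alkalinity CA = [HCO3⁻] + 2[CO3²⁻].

CA = 2.58 mmol/kg

CA = [HCO3⁻] + 2[CO3²⁻] = (α₁ + 2α₂)·DIC
At pH 7.85: [H⁺]/K1 = 10^-1.94 = 0.011482, K2/[H⁺] = 10^-1.06 = 0.087096
α₁ = 1/(1 + 0.011482 + 0.087096) = 1/1.0986 = 0.9103; α₂ = α₁·K2/[H⁺] = 0.07928
α₁ + 2α₂ = 1.0688
CA = 1.0688 × 2.41 = 2.58 mmol/kg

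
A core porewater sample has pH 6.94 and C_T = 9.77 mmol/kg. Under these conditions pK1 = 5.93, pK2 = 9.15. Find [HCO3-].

[HCO3⁻] = 8.85 mmol/kg

α₁ = 1 / (1 + [H⁺]/K1 + K2/[H⁺]) = 1 / (1 + 10^-1.01 + 10^-2.21)
   = 1 / (1 + 0.097724 + 0.0061660) = 1/1.1039 = 0.9059
[HCO3⁻] = α₁ × DIC = 0.9059 × 9.77 = 8.85 mmol/kg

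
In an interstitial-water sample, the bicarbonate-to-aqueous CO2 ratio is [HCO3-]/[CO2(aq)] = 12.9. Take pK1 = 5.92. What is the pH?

From K1 = [H⁺][HCO3-]/[CO2(aq)]:  pH = pK1 + log₁₀([HCO3-]/[CO2(aq)])
log₁₀(12.9) = +1.111
pH = 5.92 + (+1.111) = 7.03

pH = 7.03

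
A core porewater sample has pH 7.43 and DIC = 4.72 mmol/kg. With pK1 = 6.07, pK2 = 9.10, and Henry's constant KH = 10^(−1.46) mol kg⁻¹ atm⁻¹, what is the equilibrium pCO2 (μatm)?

pCO2 = 5580 μatm

α₀ = 1 / (1 + K1/[H⁺] + K1K2/[H⁺]²) = 1 / (1 + 10^+1.36 + 10^-0.31)
   = 1 / (1 + 22.909 + 0.48978) = 1/24.398 = 0.04099
[CO2*] = α₀ × DIC = 0.04099 × 4.72 = 0.1935 mmol/kg
pCO2 = [CO2*]/KH = 1.935×10^-4 / 3.467×10^-2 = 5580 μatm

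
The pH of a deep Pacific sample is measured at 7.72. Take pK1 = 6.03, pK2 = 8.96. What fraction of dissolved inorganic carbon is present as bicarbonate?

α₁ = 1 / (1 + [H⁺]/K1 + K2/[H⁺]) = 1 / (1 + 10^-1.69 + 10^-1.24)
   = 1 / (1 + 0.020417 + 0.057544) = 1/1.0780 = 0.9277

α₁ = 0.928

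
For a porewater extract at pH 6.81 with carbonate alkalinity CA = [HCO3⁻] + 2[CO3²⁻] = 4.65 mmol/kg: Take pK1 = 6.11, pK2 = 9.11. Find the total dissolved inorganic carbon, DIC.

CA = [HCO3⁻] + 2[CO3²⁻] = (α₁ + 2α₂)·DIC
At pH 6.81: [H⁺]/K1 = 10^-0.70 = 0.19953, K2/[H⁺] = 10^-2.30 = 0.0050119
α₁ = 1/(1 + 0.19953 + 0.0050119) = 1/1.2045 = 0.8302; α₂ = α₁·K2/[H⁺] = 0.004161
α₁ + 2α₂ = 0.8385
DIC = CA / (α₁ + 2α₂) = 4.65 / 0.8385 = 5.55 mmol/kg

DIC = 5.55 mmol/kg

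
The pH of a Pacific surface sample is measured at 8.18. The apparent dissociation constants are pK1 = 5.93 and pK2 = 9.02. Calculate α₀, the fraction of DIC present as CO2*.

α₀ = 1 / (1 + K1/[H⁺] + K1K2/[H⁺]²) = 1 / (1 + 10^+2.25 + 10^+1.41)
   = 1 / (1 + 177.83 + 25.704) = 1/204.53 = 0.004889

α₀ = 0.00489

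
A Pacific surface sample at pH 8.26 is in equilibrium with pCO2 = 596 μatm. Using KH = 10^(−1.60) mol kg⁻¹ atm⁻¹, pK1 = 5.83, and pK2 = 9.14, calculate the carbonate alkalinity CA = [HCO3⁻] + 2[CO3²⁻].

[CO2*] = KH · pCO2 = 10^(−1.60) × 596×10^-6 = 1.497×10^-5 mol/kg
α₀ = 1/(1 + K1/[H⁺] + K1K2/[H⁺]²) = 1/(1 + 10^+2.43 + 10^+1.55) = 0.003272
DIC = [CO2*]/α₀ = 1.497×10^-5 / 0.003272 = 4.576 mmol/kg
CA = (α₁ + 2α₂)·DIC = (0.8806 + 2×0.1161) × 4.576 = 5.09 mmol/kg

CA = 5.09 mmol/kg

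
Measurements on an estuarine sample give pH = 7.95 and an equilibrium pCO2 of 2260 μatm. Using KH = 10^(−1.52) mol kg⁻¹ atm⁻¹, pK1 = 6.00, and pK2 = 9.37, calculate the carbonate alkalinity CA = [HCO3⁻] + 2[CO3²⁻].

[CO2*] = KH · pCO2 = 10^(−1.52) × 2260×10^-6 = 6.825×10^-5 mol/kg
α₀ = 1/(1 + K1/[H⁺] + K1K2/[H⁺]²) = 1/(1 + 10^+1.95 + 10^+0.53) = 0.01069
DIC = [CO2*]/α₀ = 6.825×10^-5 / 0.01069 = 6.382 mmol/kg
CA = (α₁ + 2α₂)·DIC = (0.9531 + 2×0.03623) × 6.382 = 6.55 mmol/kg

CA = 6.55 mmol/kg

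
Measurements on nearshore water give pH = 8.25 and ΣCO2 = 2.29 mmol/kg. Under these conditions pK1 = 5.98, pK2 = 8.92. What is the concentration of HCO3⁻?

[HCO3⁻] = 1.88 mmol/kg

α₁ = 1 / (1 + [H⁺]/K1 + K2/[H⁺]) = 1 / (1 + 10^-2.27 + 10^-0.67)
   = 1 / (1 + 0.0053703 + 0.21380) = 1/1.2192 = 0.8202
[HCO3⁻] = α₁ × DIC = 0.8202 × 2.29 = 1.88 mmol/kg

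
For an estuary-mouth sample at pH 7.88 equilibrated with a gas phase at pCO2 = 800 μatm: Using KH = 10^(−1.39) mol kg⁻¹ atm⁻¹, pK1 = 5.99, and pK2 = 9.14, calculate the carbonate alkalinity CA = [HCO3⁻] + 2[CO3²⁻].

[CO2*] = KH · pCO2 = 10^(−1.39) × 800×10^-6 = 3.259×10^-5 mol/kg
α₀ = 1/(1 + K1/[H⁺] + K1K2/[H⁺]²) = 1/(1 + 10^+1.89 + 10^+0.63) = 0.01206
DIC = [CO2*]/α₀ = 3.259×10^-5 / 0.01206 = 2.701 mmol/kg
CA = (α₁ + 2α₂)·DIC = (0.9365 + 2×0.05146) × 2.701 = 2.81 mmol/kg

CA = 2.81 mmol/kg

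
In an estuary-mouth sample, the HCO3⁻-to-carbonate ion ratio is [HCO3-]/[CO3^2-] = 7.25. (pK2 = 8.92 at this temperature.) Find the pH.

From K2 = [H⁺][CO3^2-]/[HCO3-]:  pH = pK2 − log₁₀([HCO3-]/[CO3^2-])
log₁₀(7.25) = +0.860
pH = 8.92 − (+0.860) = 8.06

pH = 8.06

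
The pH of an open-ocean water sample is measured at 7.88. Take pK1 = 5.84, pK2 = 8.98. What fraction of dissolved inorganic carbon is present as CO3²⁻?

α₂ = 0.0730

α₂ = 1 / (1 + [H⁺]/K2 + [H⁺]²/(K1K2)) = 1 / (1 + 10^+1.10 + 10^-0.94)
   = 1 / (1 + 12.589 + 0.11482) = 1/13.704 = 0.07297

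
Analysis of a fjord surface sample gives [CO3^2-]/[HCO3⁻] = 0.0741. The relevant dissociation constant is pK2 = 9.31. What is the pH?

From K2 = [H⁺][CO3^2-]/[HCO3⁻]:  pH = pK2 + log₁₀([CO3^2-]/[HCO3⁻])
log₁₀(0.0741) = -1.130
pH = 9.31 + (-1.130) = 8.18

pH = 8.18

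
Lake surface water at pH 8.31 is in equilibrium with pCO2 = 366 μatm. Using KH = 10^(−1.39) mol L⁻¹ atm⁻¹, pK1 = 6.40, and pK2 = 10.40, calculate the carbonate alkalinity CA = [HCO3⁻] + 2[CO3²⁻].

CA = 1.23 mmol/L

[CO2*] = KH · pCO2 = 10^(−1.39) × 366×10^-6 = 1.491×10^-5 mol/L
α₀ = 1/(1 + K1/[H⁺] + K1K2/[H⁺]²) = 1/(1 + 10^+1.91 + 10^-0.18) = 0.01206
DIC = [CO2*]/α₀ = 1.491×10^-5 / 0.01206 = 1.237 mmol/L
CA = (α₁ + 2α₂)·DIC = (0.9800 + 2×0.007966) × 1.237 = 1.23 mmol/L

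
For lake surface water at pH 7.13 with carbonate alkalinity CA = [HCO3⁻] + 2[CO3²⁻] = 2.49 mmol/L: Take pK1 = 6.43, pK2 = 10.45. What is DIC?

CA = [HCO3⁻] + 2[CO3²⁻] = (α₁ + 2α₂)·DIC
At pH 7.13: [H⁺]/K1 = 10^-0.70 = 0.19953, K2/[H⁺] = 10^-3.32 = 0.00047863
α₁ = 1/(1 + 0.19953 + 0.00047863) = 1/1.2000 = 0.8333; α₂ = α₁·K2/[H⁺] = 0.0003989
α₁ + 2α₂ = 0.8341
DIC = CA / (α₁ + 2α₂) = 2.49 / 0.8341 = 2.99 mmol/L

DIC = 2.99 mmol/L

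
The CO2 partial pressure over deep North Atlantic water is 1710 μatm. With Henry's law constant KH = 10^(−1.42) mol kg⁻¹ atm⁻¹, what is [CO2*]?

[CO2*] = 65.0 μmol/kg

KH = 10^(−1.42) = 3.802×10^-2 mol kg⁻¹ atm⁻¹
[CO2*] = KH · pCO2 = 3.802×10^-2 × 1710×10^-6 atm = 6.50×10^-5 mol/kg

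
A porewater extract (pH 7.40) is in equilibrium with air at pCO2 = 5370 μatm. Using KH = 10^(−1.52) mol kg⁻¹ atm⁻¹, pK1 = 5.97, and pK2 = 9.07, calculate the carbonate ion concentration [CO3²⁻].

[CO2*] = KH · pCO2 = 10^(−1.52) × 5370×10^-6 = 1.622×10^-4 mol/kg
α₀ = 1/(1 + K1/[H⁺] + K1K2/[H⁺]²) = 1/(1 + 10^+1.43 + 10^-0.24) = 0.03510
DIC = [CO2*]/α₀ = 1.622×10^-4 / 0.03510 = 4.620 mmol/kg
[CO3²⁻] = α₂·DIC; α₂ = 0.02020, so [CO3²⁻] = 0.02020 × 4.620 = 0.0933 mmol/kg

[CO3²⁻] = 0.0933 mmol/kg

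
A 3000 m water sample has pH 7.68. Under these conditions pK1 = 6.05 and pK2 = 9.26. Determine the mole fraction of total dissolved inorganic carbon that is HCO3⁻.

α₁ = 0.953

α₁ = 1 / (1 + [H⁺]/K1 + K2/[H⁺]) = 1 / (1 + 10^-1.63 + 10^-1.58)
   = 1 / (1 + 0.023442 + 0.026303) = 1/1.0497 = 0.9526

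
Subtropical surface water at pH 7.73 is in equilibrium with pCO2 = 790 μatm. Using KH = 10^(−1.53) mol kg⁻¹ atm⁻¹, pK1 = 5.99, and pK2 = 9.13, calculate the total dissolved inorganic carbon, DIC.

[CO2*] = KH · pCO2 = 10^(−1.53) × 790×10^-6 = 2.331×10^-5 mol/kg
α₀ = 1/(1 + K1/[H⁺] + K1K2/[H⁺]²) = 1/(1 + 10^+1.74 + 10^+0.34) = 0.01720
DIC = [CO2*]/α₀ = 2.331×10^-5 / 0.01720 = 1.36 mmol/kg

DIC = 1.36 mmol/kg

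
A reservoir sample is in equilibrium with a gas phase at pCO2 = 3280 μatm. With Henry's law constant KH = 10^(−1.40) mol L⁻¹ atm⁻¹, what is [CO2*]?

[CO2*] = 131 μmol/L

KH = 10^(−1.40) = 3.981×10^-2 mol L⁻¹ atm⁻¹
[CO2*] = KH · pCO2 = 3.981×10^-2 × 3280×10^-6 atm = 1.31×10^-4 mol/L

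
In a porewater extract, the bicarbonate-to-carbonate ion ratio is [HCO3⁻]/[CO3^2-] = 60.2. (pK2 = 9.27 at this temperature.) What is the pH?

pH = 7.49

From K2 = [H⁺][CO3^2-]/[HCO3⁻]:  pH = pK2 − log₁₀([HCO3⁻]/[CO3^2-])
log₁₀(60.2) = +1.780
pH = 9.27 − (+1.780) = 7.49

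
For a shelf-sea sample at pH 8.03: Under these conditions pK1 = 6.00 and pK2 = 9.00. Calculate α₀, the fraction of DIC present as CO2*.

α₀ = 0.00836

α₀ = 1 / (1 + K1/[H⁺] + K1K2/[H⁺]²) = 1 / (1 + 10^+2.03 + 10^+1.06)
   = 1 / (1 + 107.15 + 11.482) = 1/119.63 = 0.008359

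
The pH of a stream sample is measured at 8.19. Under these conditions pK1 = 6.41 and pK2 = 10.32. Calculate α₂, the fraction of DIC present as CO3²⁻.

α₂ = 1 / (1 + [H⁺]/K2 + [H⁺]²/(K1K2)) = 1 / (1 + 10^+2.13 + 10^+0.35)
   = 1 / (1 + 134.90 + 2.2387) = 1/138.14 = 0.007239

α₂ = 0.00724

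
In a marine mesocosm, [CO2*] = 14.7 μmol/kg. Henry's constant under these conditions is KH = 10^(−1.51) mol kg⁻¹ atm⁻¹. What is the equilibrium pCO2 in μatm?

pCO2 = 476 μatm

KH = 10^(−1.51) = 3.090×10^-2 mol kg⁻¹ atm⁻¹
pCO2 = [CO2*]/KH = 14.7×10^-6 / 3.090×10^-2 = 4.76×10^-4 atm = 476 μatm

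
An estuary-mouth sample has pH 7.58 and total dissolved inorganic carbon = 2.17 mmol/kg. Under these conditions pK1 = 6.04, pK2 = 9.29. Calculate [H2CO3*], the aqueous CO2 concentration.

[CO2*] = 0.0597 mmol/kg

α₀ = 1 / (1 + K1/[H⁺] + K1K2/[H⁺]²) = 1 / (1 + 10^+1.54 + 10^-0.17)
   = 1 / (1 + 34.674 + 0.67608) = 1/36.350 = 0.02751
[CO2*] = α₀ × DIC = 0.02751 × 2.17 = 0.0597 mmol/kg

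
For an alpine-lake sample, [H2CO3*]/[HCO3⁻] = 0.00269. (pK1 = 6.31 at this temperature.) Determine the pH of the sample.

From K1 = [H⁺][HCO3⁻]/[H2CO3*]:  pH = pK1 − log₁₀([H2CO3*]/[HCO3⁻])
log₁₀(0.00269) = -2.570
pH = 6.31 − (-2.570) = 8.88

pH = 8.88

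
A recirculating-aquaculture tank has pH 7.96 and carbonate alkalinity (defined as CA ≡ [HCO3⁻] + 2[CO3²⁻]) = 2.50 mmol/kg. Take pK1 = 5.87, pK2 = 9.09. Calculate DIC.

DIC = 2.36 mmol/kg

CA = [HCO3⁻] + 2[CO3²⁻] = (α₁ + 2α₂)·DIC
At pH 7.96: [H⁺]/K1 = 10^-2.09 = 0.0081283, K2/[H⁺] = 10^-1.13 = 0.074131
α₁ = 1/(1 + 0.0081283 + 0.074131) = 1/1.0823 = 0.9240; α₂ = α₁·K2/[H⁺] = 0.06850
α₁ + 2α₂ = 1.0610
DIC = CA / (α₁ + 2α₂) = 2.50 / 1.0610 = 2.36 mmol/kg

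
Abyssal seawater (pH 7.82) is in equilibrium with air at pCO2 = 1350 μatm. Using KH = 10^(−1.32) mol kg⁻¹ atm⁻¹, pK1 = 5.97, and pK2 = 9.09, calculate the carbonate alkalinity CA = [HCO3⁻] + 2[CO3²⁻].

CA = 5.07 mmol/kg

[CO2*] = KH · pCO2 = 10^(−1.32) × 1350×10^-6 = 6.462×10^-5 mol/kg
α₀ = 1/(1 + K1/[H⁺] + K1K2/[H⁺]²) = 1/(1 + 10^+1.85 + 10^+0.58) = 0.01323
DIC = [CO2*]/α₀ = 6.462×10^-5 / 0.01323 = 4.885 mmol/kg
CA = (α₁ + 2α₂)·DIC = (0.9365 + 2×0.05029) × 4.885 = 5.07 mmol/kg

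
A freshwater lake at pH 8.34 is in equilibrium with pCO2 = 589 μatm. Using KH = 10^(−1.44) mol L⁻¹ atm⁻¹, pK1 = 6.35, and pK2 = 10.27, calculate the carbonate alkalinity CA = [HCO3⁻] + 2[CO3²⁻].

[CO2*] = KH · pCO2 = 10^(−1.44) × 589×10^-6 = 2.139×10^-5 mol/L
α₀ = 1/(1 + K1/[H⁺] + K1K2/[H⁺]²) = 1/(1 + 10^+1.99 + 10^+0.06) = 0.01001
DIC = [CO2*]/α₀ = 2.139×10^-5 / 0.01001 = 2.136 mmol/L
CA = (α₁ + 2α₂)·DIC = (0.9785 + 2×0.01150) × 2.136 = 2.14 mmol/L

CA = 2.14 mmol/L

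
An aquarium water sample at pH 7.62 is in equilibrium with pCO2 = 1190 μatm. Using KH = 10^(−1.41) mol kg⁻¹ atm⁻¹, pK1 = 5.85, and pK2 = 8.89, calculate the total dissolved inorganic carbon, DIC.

DIC = 2.92 mmol/kg

[CO2*] = KH · pCO2 = 10^(−1.41) × 1190×10^-6 = 4.630×10^-5 mol/kg
α₀ = 1/(1 + K1/[H⁺] + K1K2/[H⁺]²) = 1/(1 + 10^+1.77 + 10^+0.50) = 0.01586
DIC = [CO2*]/α₀ = 4.630×10^-5 / 0.01586 = 2.92 mmol/kg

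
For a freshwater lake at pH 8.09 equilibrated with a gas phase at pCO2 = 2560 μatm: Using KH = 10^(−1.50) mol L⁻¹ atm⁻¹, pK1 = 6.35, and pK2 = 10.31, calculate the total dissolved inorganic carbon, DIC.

[CO2*] = KH · pCO2 = 10^(−1.50) × 2560×10^-6 = 8.095×10^-5 mol/L
α₀ = 1/(1 + K1/[H⁺] + K1K2/[H⁺]²) = 1/(1 + 10^+1.74 + 10^-0.48) = 0.01777
DIC = [CO2*]/α₀ = 8.095×10^-5 / 0.01777 = 4.56 mmol/L

DIC = 4.56 mmol/L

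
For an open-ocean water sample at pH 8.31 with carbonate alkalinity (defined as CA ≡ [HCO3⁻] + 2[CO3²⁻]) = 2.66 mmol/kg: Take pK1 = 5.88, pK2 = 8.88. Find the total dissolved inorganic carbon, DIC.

CA = [HCO3⁻] + 2[CO3²⁻] = (α₁ + 2α₂)·DIC
At pH 8.31: [H⁺]/K1 = 10^-2.43 = 0.0037154, K2/[H⁺] = 10^-0.57 = 0.26915
α₁ = 1/(1 + 0.0037154 + 0.26915) = 1/1.2729 = 0.7856; α₂ = α₁·K2/[H⁺] = 0.2115
α₁ + 2α₂ = 1.2085
DIC = CA / (α₁ + 2α₂) = 2.66 / 1.2085 = 2.20 mmol/kg

DIC = 2.20 mmol/kg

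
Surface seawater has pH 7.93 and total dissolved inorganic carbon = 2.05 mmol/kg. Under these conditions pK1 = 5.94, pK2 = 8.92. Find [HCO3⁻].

α₁ = 1 / (1 + [H⁺]/K1 + K2/[H⁺]) = 1 / (1 + 10^-1.99 + 10^-0.99)
   = 1 / (1 + 0.010233 + 0.10233) = 1/1.1126 = 0.8988
[HCO3⁻] = α₁ × DIC = 0.8988 × 2.05 = 1.84 mmol/kg

[HCO3⁻] = 1.84 mmol/kg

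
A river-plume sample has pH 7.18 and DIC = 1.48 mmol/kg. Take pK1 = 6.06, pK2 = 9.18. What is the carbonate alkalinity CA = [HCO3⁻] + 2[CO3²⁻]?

CA = [HCO3⁻] + 2[CO3²⁻] = (α₁ + 2α₂)·DIC
At pH 7.18: [H⁺]/K1 = 10^-1.12 = 0.075858, K2/[H⁺] = 10^-2.00 = 0.010000
α₁ = 1/(1 + 0.075858 + 0.010000) = 1/1.0859 = 0.9209; α₂ = α₁·K2/[H⁺] = 0.009209
α₁ + 2α₂ = 0.9393
CA = 0.9393 × 1.48 = 1.39 mmol/kg

CA = 1.39 mmol/kg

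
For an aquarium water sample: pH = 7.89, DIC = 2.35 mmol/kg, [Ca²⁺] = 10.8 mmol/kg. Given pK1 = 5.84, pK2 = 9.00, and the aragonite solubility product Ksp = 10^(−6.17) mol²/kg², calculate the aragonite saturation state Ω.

α₂ = 1 / (1 + [H⁺]/K2 + [H⁺]²/(K1K2)) = 1 / (1 + 10^+1.11 + 10^-0.94)
   = 1 / (1 + 12.882 + 0.11482) = 1/13.997 = 0.07144
[CO3²⁻] = α₂ × DIC = 0.07144 × 2.35 = 0.1679 mmol/kg
Ksp = 10^(−6.17) = 6.761×10^-7
Ω = [Ca²⁺][CO3²⁻]/Ksp = (10.8×10^-3)(1.679×10^-4) / 6.761×10^-7 = 2.68

Ω = 2.68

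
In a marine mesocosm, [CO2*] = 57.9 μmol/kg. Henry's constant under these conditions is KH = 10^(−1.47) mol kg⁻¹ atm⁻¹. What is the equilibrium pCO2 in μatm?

pCO2 = 1710 μatm

KH = 10^(−1.47) = 3.388×10^-2 mol kg⁻¹ atm⁻¹
pCO2 = [CO2*]/KH = 57.9×10^-6 / 3.388×10^-2 = 1.71×10^-3 atm = 1710 μatm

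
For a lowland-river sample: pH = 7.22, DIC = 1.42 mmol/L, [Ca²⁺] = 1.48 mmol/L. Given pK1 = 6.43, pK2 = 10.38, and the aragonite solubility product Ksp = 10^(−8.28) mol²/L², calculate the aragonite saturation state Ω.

α₂ = 1 / (1 + [H⁺]/K2 + [H⁺]²/(K1K2)) = 1 / (1 + 10^+3.16 + 10^+2.37)
   = 1 / (1 + 1445.4 + 234.42) = 1/1680.9 = 0.0005949
[CO3²⁻] = α₂ × DIC = 0.0005949 × 1.42 = 0.0008448 mmol/L = 0.8448 μmol/L
Ksp = 10^(−8.28) = 5.248×10^-9
Ω = [Ca²⁺][CO3²⁻]/Ksp = (1.48×10^-3)(8.448×10^-7) / 5.248×10^-9 = 0.238

Ω = 0.238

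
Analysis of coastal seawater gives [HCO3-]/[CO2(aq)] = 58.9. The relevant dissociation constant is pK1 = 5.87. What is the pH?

pH = 7.64

From K1 = [H⁺][HCO3-]/[CO2(aq)]:  pH = pK1 + log₁₀([HCO3-]/[CO2(aq)])
log₁₀(58.9) = +1.770
pH = 5.87 + (+1.770) = 7.64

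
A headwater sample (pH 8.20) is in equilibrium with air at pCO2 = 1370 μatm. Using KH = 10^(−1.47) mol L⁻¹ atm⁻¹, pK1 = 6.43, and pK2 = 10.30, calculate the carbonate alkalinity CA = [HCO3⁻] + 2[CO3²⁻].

[CO2*] = KH · pCO2 = 10^(−1.47) × 1370×10^-6 = 4.642×10^-5 mol/L
α₀ = 1/(1 + K1/[H⁺] + K1K2/[H⁺]²) = 1/(1 + 10^+1.77 + 10^-0.33) = 0.01657
DIC = [CO2*]/α₀ = 4.642×10^-5 / 0.01657 = 2.802 mmol/L
CA = (α₁ + 2α₂)·DIC = (0.9757 + 2×0.007750) × 2.802 = 2.78 mmol/L

CA = 2.78 mmol/L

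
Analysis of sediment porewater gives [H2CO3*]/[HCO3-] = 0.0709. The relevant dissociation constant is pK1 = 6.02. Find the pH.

From K1 = [H⁺][HCO3-]/[H2CO3*]:  pH = pK1 − log₁₀([H2CO3*]/[HCO3-])
log₁₀(0.0709) = -1.149
pH = 6.02 − (-1.149) = 7.17

pH = 7.17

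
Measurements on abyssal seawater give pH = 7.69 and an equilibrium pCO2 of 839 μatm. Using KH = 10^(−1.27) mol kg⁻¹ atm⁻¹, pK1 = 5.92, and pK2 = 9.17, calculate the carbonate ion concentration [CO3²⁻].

[CO2*] = KH · pCO2 = 10^(−1.27) × 839×10^-6 = 4.506×10^-5 mol/kg
α₀ = 1/(1 + K1/[H⁺] + K1K2/[H⁺]²) = 1/(1 + 10^+1.77 + 10^+0.29) = 0.01617
DIC = [CO2*]/α₀ = 4.506×10^-5 / 0.01617 = 2.786 mmol/kg
[CO3²⁻] = α₂·DIC; α₂ = 0.03153, so [CO3²⁻] = 0.03153 × 2.786 = 0.0879 mmol/kg

[CO3²⁻] = 0.0879 mmol/kg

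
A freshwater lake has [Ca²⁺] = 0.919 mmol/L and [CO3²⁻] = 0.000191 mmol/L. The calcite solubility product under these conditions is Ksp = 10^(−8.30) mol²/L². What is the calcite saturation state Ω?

Ksp = 10^(−8.30) = 5.012×10^-9
Ω = [Ca²⁺][CO3²⁻]/Ksp = (0.919×10^-3)(0.000191×10^-3) / 5.012×10^-9 = 0.0350

Ω = 0.0350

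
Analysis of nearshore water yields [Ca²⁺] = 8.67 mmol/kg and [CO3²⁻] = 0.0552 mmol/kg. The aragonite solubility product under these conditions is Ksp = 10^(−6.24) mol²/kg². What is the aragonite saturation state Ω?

Ω = 0.832

Ksp = 10^(−6.24) = 5.754×10^-7
Ω = [Ca²⁺][CO3²⁻]/Ksp = (8.67×10^-3)(0.0552×10^-3) / 5.754×10^-7 = 0.832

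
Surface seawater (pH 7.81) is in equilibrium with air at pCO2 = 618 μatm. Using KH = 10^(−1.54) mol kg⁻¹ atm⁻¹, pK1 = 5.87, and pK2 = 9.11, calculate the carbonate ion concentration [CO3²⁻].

[CO3²⁻] = 0.0778 mmol/kg

[CO2*] = KH · pCO2 = 10^(−1.54) × 618×10^-6 = 1.782×10^-5 mol/kg
α₀ = 1/(1 + K1/[H⁺] + K1K2/[H⁺]²) = 1/(1 + 10^+1.94 + 10^+0.64) = 0.01082
DIC = [CO2*]/α₀ = 1.782×10^-5 / 0.01082 = 1.648 mmol/kg
[CO3²⁻] = α₂·DIC; α₂ = 0.04721, so [CO3²⁻] = 0.04721 × 1.648 = 0.0778 mmol/kg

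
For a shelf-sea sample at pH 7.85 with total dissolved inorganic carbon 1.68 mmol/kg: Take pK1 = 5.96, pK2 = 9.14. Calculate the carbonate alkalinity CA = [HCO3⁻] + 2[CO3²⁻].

CA = [HCO3⁻] + 2[CO3²⁻] = (α₁ + 2α₂)·DIC
At pH 7.85: [H⁺]/K1 = 10^-1.89 = 0.012882, K2/[H⁺] = 10^-1.29 = 0.051286
α₁ = 1/(1 + 0.012882 + 0.051286) = 1/1.0642 = 0.9397; α₂ = α₁·K2/[H⁺] = 0.04819
α₁ + 2α₂ = 1.0361
CA = 1.0361 × 1.68 = 1.74 mmol/kg

CA = 1.74 mmol/kg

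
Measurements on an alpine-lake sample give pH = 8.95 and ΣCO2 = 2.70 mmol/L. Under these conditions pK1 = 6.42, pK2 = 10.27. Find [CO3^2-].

[CO3²⁻] = 0.123 mmol/L

α₂ = 1 / (1 + [H⁺]/K2 + [H⁺]²/(K1K2)) = 1 / (1 + 10^+1.32 + 10^-1.21)
   = 1 / (1 + 20.893 + 0.061660) = 1/21.955 = 0.04555
[CO3²⁻] = α₂ × DIC = 0.04555 × 2.70 = 0.123 mmol/L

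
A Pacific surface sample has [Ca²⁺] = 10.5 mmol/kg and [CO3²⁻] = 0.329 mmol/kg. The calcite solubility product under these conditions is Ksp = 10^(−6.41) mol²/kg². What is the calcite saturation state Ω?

Ω = 8.88

Ksp = 10^(−6.41) = 3.890×10^-7
Ω = [Ca²⁺][CO3²⁻]/Ksp = (10.5×10^-3)(0.329×10^-3) / 3.890×10^-7 = 8.88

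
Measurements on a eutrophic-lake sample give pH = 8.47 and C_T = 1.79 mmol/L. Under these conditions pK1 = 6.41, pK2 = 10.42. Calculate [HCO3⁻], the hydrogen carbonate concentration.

[HCO3⁻] = 1.76 mmol/L

α₁ = 1 / (1 + [H⁺]/K1 + K2/[H⁺]) = 1 / (1 + 10^-2.06 + 10^-1.95)
   = 1 / (1 + 0.0087096 + 0.011220) = 1/1.0199 = 0.9805
[HCO3⁻] = α₁ × DIC = 0.9805 × 1.79 = 1.76 mmol/L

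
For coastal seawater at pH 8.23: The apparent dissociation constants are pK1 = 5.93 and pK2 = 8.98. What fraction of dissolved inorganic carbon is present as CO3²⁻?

α₂ = 0.150

α₂ = 1 / (1 + [H⁺]/K2 + [H⁺]²/(K1K2)) = 1 / (1 + 10^+0.75 + 10^-1.55)
   = 1 / (1 + 5.6234 + 0.028184) = 1/6.6516 = 0.1503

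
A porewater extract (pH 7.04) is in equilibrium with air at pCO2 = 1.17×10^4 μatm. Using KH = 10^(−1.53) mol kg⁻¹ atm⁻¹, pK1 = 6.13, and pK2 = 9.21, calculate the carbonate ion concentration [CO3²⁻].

[CO2*] = KH · pCO2 = 10^(−1.53) × 1.17×10^4×10^-6 = 3.453×10^-4 mol/kg
α₀ = 1/(1 + K1/[H⁺] + K1K2/[H⁺]²) = 1/(1 + 10^+0.91 + 10^-1.26) = 0.1089
DIC = [CO2*]/α₀ = 3.453×10^-4 / 0.1089 = 3.171 mmol/kg
[CO3²⁻] = α₂·DIC; α₂ = 0.005984, so [CO3²⁻] = 0.005984 × 3.171 = 0.0190 mmol/kg = 19.0 μmol/kg

[CO3²⁻] = 19.0 μmol/kg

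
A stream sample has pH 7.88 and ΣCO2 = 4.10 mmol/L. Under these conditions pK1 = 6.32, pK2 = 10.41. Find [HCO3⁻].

[HCO3⁻] = 3.98 mmol/L

α₁ = 1 / (1 + [H⁺]/K1 + K2/[H⁺]) = 1 / (1 + 10^-1.56 + 10^-2.53)
   = 1 / (1 + 0.027542 + 0.0029512) = 1/1.0305 = 0.9704
[HCO3⁻] = α₁ × DIC = 0.9704 × 4.10 = 3.98 mmol/L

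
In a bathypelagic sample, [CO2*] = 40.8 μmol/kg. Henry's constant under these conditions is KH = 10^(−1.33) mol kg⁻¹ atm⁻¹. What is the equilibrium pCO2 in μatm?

pCO2 = 872 μatm

KH = 10^(−1.33) = 4.677×10^-2 mol kg⁻¹ atm⁻¹
pCO2 = [CO2*]/KH = 40.8×10^-6 / 4.677×10^-2 = 8.72×10^-4 atm = 872 μatm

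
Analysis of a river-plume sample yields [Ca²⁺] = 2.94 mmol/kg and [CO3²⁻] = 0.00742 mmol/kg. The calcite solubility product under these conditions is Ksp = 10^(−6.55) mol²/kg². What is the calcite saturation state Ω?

Ksp = 10^(−6.55) = 2.818×10^-7
Ω = [Ca²⁺][CO3²⁻]/Ksp = (2.94×10^-3)(0.00742×10^-3) / 2.818×10^-7 = 0.0774

Ω = 0.0774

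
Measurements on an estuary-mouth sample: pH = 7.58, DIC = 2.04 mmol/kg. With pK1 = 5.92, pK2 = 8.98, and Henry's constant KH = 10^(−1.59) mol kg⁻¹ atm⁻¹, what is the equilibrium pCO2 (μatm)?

pCO2 = 1640 μatm

α₀ = 1 / (1 + K1/[H⁺] + K1K2/[H⁺]²) = 1 / (1 + 10^+1.66 + 10^+0.26)
   = 1 / (1 + 45.709 + 1.8197) = 1/48.529 = 0.02061
[CO2*] = α₀ × DIC = 0.02061 × 2.04 = 0.04204 mmol/kg
pCO2 = [CO2*]/KH = 4.204×10^-5 / 2.570×10^-2 = 1640 μatm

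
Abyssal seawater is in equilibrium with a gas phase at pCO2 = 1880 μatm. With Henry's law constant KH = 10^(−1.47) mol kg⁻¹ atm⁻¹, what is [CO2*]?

KH = 10^(−1.47) = 3.388×10^-2 mol kg⁻¹ atm⁻¹
[CO2*] = KH · pCO2 = 3.388×10^-2 × 1880×10^-6 atm = 6.37×10^-5 mol/kg

[CO2*] = 63.7 μmol/kg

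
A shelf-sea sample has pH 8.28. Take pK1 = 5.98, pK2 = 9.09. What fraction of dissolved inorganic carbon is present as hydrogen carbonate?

α₁ = 0.862

α₁ = 1 / (1 + [H⁺]/K1 + K2/[H⁺]) = 1 / (1 + 10^-2.30 + 10^-0.81)
   = 1 / (1 + 0.0050119 + 0.15488) = 1/1.1599 = 0.8621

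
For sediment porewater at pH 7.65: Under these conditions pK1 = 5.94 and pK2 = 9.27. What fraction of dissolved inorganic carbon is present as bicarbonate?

α₁ = 0.958

α₁ = 1 / (1 + [H⁺]/K1 + K2/[H⁺]) = 1 / (1 + 10^-1.71 + 10^-1.62)
   = 1 / (1 + 0.019498 + 0.023988) = 1/1.0435 = 0.9583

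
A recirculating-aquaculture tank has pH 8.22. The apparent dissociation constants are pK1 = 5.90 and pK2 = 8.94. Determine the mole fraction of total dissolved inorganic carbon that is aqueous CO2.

α₀ = 0.00400

α₀ = 1 / (1 + K1/[H⁺] + K1K2/[H⁺]²) = 1 / (1 + 10^+2.32 + 10^+1.60)
   = 1 / (1 + 208.93 + 39.811) = 1/249.74 = 0.004004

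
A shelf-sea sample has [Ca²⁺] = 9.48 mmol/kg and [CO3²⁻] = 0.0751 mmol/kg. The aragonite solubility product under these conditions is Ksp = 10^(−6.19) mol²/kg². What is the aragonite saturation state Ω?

Ω = 1.10

Ksp = 10^(−6.19) = 6.457×10^-7
Ω = [Ca²⁺][CO3²⁻]/Ksp = (9.48×10^-3)(0.0751×10^-3) / 6.457×10^-7 = 1.10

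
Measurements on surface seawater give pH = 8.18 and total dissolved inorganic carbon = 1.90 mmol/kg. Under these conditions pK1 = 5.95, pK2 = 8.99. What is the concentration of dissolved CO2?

[CO2*] = 9.64 μmol/kg

α₀ = 1 / (1 + K1/[H⁺] + K1K2/[H⁺]²) = 1 / (1 + 10^+2.23 + 10^+1.42)
   = 1 / (1 + 169.82 + 26.303) = 1/197.13 = 0.005073
[CO2*] = α₀ × DIC = 0.005073 × 1.90 = 0.00964 mmol/kg = 9.64 μmol/kg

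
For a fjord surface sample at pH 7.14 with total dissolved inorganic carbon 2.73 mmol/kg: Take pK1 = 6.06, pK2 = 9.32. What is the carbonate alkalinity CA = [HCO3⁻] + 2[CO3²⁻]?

CA = 2.54 mmol/kg

CA = [HCO3⁻] + 2[CO3²⁻] = (α₁ + 2α₂)·DIC
At pH 7.14: [H⁺]/K1 = 10^-1.08 = 0.083176, K2/[H⁺] = 10^-2.18 = 0.0066069
α₁ = 1/(1 + 0.083176 + 0.0066069) = 1/1.0898 = 0.9176; α₂ = α₁·K2/[H⁺] = 0.006063
α₁ + 2α₂ = 0.9297
CA = 0.9297 × 2.73 = 2.54 mmol/kg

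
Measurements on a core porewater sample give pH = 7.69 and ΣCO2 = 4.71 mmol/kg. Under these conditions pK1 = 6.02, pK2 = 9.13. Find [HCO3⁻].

α₁ = 1 / (1 + [H⁺]/K1 + K2/[H⁺]) = 1 / (1 + 10^-1.67 + 10^-1.44)
   = 1 / (1 + 0.021380 + 0.036308) = 1/1.0577 = 0.9455
[HCO3⁻] = α₁ × DIC = 0.9455 × 4.71 = 4.45 mmol/kg

[HCO3⁻] = 4.45 mmol/kg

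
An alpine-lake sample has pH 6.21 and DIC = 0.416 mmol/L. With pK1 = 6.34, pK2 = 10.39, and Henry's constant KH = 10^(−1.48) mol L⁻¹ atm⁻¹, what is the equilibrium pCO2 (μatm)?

α₀ = 1 / (1 + K1/[H⁺] + K1K2/[H⁺]²) = 1 / (1 + 10^-0.13 + 10^-4.31)
   = 1 / (1 + 0.74131 + 4.8978×10^-5) = 1/1.7414 = 0.5743
[CO2*] = α₀ × DIC = 0.5743 × 0.416 = 0.2389 mmol/L
pCO2 = [CO2*]/KH = 2.389×10^-4 / 3.311×10^-2 = 7210 μatm

pCO2 = 7210 μatm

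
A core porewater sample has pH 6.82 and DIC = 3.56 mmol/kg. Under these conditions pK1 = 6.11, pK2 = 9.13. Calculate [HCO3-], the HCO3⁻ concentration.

[HCO3⁻] = 2.97 mmol/kg

α₁ = 1 / (1 + [H⁺]/K1 + K2/[H⁺]) = 1 / (1 + 10^-0.71 + 10^-2.31)
   = 1 / (1 + 0.19498 + 0.0048978) = 1/1.1999 = 0.8334
[HCO3⁻] = α₁ × DIC = 0.8334 × 3.56 = 2.97 mmol/kg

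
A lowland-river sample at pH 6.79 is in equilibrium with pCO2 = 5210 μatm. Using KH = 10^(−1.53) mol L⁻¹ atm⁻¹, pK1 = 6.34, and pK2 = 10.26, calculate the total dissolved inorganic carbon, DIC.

[CO2*] = KH · pCO2 = 10^(−1.53) × 5210×10^-6 = 1.538×10^-4 mol/L
α₀ = 1/(1 + K1/[H⁺] + K1K2/[H⁺]²) = 1/(1 + 10^+0.45 + 10^-3.02) = 0.2618
DIC = [CO2*]/α₀ = 1.538×10^-4 / 0.2618 = 0.587 mmol/L

DIC = 0.587 mmol/L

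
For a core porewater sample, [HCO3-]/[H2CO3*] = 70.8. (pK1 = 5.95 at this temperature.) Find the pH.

pH = 7.80

From K1 = [H⁺][HCO3-]/[H2CO3*]:  pH = pK1 + log₁₀([HCO3-]/[H2CO3*])
log₁₀(70.8) = +1.850
pH = 5.95 + (+1.850) = 7.80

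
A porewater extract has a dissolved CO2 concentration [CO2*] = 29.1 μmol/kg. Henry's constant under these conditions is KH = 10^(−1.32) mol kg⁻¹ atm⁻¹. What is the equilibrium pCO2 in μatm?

pCO2 = 608 μatm

KH = 10^(−1.32) = 4.786×10^-2 mol kg⁻¹ atm⁻¹
pCO2 = [CO2*]/KH = 29.1×10^-6 / 4.786×10^-2 = 6.08×10^-4 atm = 608 μatm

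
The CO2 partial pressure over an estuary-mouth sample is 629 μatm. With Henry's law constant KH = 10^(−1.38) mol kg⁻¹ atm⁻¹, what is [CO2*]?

[CO2*] = 26.2 μmol/kg

KH = 10^(−1.38) = 4.169×10^-2 mol kg⁻¹ atm⁻¹
[CO2*] = KH · pCO2 = 4.169×10^-2 × 629×10^-6 atm = 2.62×10^-5 mol/kg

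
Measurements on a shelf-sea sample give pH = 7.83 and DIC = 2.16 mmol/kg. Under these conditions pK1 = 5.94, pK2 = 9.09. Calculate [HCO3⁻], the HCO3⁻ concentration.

[HCO3⁻] = 2.02 mmol/kg

α₁ = 1 / (1 + [H⁺]/K1 + K2/[H⁺]) = 1 / (1 + 10^-1.89 + 10^-1.26)
   = 1 / (1 + 0.012882 + 0.054954) = 1/1.0678 = 0.9365
[HCO3⁻] = α₁ × DIC = 0.9365 × 2.16 = 2.02 mmol/kg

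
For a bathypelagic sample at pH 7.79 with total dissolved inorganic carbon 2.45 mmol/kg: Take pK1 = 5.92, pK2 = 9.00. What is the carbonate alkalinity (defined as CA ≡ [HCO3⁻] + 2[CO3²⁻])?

CA = [HCO3⁻] + 2[CO3²⁻] = (α₁ + 2α₂)·DIC
At pH 7.79: [H⁺]/K1 = 10^-1.87 = 0.013490, K2/[H⁺] = 10^-1.21 = 0.061660
α₁ = 1/(1 + 0.013490 + 0.061660) = 1/1.0751 = 0.9301; α₂ = α₁·K2/[H⁺] = 0.05735
α₁ + 2α₂ = 1.0448
CA = 1.0448 × 2.45 = 2.56 mmol/kg

CA = 2.56 mmol/kg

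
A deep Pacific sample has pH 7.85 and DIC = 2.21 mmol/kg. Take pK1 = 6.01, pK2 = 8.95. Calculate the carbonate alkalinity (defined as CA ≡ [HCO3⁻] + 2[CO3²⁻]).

CA = 2.34 mmol/kg

CA = [HCO3⁻] + 2[CO3²⁻] = (α₁ + 2α₂)·DIC
At pH 7.85: [H⁺]/K1 = 10^-1.84 = 0.014454, K2/[H⁺] = 10^-1.10 = 0.079433
α₁ = 1/(1 + 0.014454 + 0.079433) = 1/1.0939 = 0.9142; α₂ = α₁·K2/[H⁺] = 0.07262
α₁ + 2α₂ = 1.0594
CA = 1.0594 × 2.21 = 2.34 mmol/kg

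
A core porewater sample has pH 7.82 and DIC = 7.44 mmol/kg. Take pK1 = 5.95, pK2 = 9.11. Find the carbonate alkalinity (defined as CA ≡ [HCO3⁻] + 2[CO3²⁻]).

CA = 7.70 mmol/kg

CA = [HCO3⁻] + 2[CO3²⁻] = (α₁ + 2α₂)·DIC
At pH 7.82: [H⁺]/K1 = 10^-1.87 = 0.013490, K2/[H⁺] = 10^-1.29 = 0.051286
α₁ = 1/(1 + 0.013490 + 0.051286) = 1/1.0648 = 0.9392; α₂ = α₁·K2/[H⁺] = 0.04817
α₁ + 2α₂ = 1.0355
CA = 1.0355 × 7.44 = 7.70 mmol/kg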